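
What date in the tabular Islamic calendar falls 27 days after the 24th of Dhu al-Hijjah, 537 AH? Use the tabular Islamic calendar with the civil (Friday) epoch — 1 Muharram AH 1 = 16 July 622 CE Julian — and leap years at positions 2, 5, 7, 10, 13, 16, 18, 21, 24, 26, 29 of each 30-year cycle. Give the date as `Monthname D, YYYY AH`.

Counting 27 days forward from JDN 2138729 reaches JDN 2138756, which is Muharram 22, 538 AH.

Muharram 22, 538 AH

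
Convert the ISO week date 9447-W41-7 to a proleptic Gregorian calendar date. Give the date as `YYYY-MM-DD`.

9447-10-17

ISO week 1 of 9447 is the week containing the first Thursday of 9447.
Week 41, day 7 (Sunday) lands on 9447-10-17.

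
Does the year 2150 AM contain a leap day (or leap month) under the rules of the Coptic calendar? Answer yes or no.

2150 mod 4 = 2; in the Coptic calendar a year is leap when year mod 4 = 3, so it is a common year.

no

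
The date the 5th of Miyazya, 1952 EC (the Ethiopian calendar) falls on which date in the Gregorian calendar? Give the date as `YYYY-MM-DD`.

Julian Day Number of the source date = 2437038.
Converting JDN 2437038 to the Gregorian calendar gives 13 April 1960 CE.

1960-04-13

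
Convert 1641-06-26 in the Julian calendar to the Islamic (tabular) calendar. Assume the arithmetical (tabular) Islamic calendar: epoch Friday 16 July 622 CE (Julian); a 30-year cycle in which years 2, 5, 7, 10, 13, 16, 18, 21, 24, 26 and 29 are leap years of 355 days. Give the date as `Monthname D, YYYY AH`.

Rabi' al-Awwal 27, 1051 AH

Julian Day Number of the source date = 2320610.
Converting JDN 2320610 to the tabular Islamic calendar gives 27 Rabi' al-Awwal 1051 AH.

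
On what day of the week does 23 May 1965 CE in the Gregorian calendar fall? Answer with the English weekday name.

Since JDN mod 7 = 6 (0 = Monday), the day is Sunday.

Sunday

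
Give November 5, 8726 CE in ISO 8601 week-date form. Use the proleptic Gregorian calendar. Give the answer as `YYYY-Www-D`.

The weekday is Friday (ISO weekday 5).
That Friday belongs to ISO week 44 of ISO year 8726.

8726-W44-5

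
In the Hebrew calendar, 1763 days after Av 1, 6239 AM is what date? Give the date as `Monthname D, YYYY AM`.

Iyar 22, 6244 AM

Counting 1763 days forward from JDN 2626698 reaches JDN 2628461, which is Iyar 22, 6244 AM.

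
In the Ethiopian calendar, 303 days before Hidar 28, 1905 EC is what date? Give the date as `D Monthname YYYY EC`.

The starting date is JDN 2419744; 2419744 − 303 = 2419441.
JDN 2419441 corresponds to 30 Tir 1904 EC.

30 Tir 1904 EC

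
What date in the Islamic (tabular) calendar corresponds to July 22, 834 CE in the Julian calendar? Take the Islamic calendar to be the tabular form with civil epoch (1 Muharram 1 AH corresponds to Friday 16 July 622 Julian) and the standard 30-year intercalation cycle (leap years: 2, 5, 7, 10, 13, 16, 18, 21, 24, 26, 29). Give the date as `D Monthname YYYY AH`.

The source date corresponds to 26 July 834 in the proleptic Gregorian calendar (JDN 2025879).
That day falls on 11 Rajab 219 AH in the tabular Islamic calendar.

11 Rajab 219 AH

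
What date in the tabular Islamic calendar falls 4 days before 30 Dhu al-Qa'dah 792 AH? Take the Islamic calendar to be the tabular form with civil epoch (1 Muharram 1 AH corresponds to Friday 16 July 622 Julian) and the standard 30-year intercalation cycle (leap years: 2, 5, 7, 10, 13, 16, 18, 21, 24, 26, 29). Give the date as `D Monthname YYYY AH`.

Counting 4 days back from JDN 2229068 reaches JDN 2229064, which is 26 Dhu al-Qa'dah 792 AH.

26 Dhu al-Qa'dah 792 AH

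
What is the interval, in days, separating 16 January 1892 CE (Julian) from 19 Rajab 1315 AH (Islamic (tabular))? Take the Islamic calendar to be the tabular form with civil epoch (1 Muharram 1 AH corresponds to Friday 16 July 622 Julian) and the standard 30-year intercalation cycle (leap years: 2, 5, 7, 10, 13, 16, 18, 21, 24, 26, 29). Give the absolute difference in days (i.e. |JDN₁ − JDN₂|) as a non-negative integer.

First date → JDN 2412126; second date → JDN 2414273.
The interval is |2412126 − 2414273| = 2147 days.

2147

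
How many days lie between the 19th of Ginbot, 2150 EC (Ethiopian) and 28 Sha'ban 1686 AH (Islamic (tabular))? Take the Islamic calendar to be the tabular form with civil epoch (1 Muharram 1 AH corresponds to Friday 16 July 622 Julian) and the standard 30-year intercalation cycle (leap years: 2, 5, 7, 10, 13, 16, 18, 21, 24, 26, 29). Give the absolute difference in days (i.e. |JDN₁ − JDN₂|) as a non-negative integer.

36381

First date → JDN 2509401; second date → JDN 2545782.
The interval is |2509401 − 2545782| = 36381 days.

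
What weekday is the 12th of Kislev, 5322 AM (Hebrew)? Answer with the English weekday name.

Thursday

Equivalently 30 November 1561 Gregorian, JDN 2291537.
JDN 2291537 mod 7 = 3, and JDN 0 was a Monday, so this is a Thursday.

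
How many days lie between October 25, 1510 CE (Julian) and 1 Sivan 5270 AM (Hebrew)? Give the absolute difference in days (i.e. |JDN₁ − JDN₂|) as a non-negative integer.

JDN of the first date = 2272883.
JDN of the second date = 2272715.
|2272715 − 2272883| = 168.

168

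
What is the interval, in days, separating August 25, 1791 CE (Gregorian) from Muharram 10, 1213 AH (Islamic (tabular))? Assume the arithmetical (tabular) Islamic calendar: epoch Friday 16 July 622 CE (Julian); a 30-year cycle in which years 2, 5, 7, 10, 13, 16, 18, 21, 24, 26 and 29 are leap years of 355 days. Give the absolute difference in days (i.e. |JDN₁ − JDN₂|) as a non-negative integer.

2495

First date → JDN 2375446; second date → JDN 2377941.
The interval is |2375446 − 2377941| = 2495 days.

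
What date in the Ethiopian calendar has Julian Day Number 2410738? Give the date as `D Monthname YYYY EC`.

JDN 2410738 is 10 April 1888 in the Gregorian calendar.
In the Ethiopian calendar that day is 3 Miyazya 1880 EC.

3 Miyazya 1880 EC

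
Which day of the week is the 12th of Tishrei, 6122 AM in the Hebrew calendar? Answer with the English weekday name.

Friday

This is JDN 2583683 (13 October 2361 Gregorian).
JDN 2583683 mod 7 = 4, and JDN 0 was a Monday, so this is a Friday.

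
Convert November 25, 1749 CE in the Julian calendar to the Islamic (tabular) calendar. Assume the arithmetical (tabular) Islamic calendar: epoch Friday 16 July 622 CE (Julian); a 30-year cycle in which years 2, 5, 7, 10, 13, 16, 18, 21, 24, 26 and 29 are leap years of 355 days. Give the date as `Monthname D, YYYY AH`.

Dhu al-Hijjah 25, 1162 AH

Julian Day Number of the source date = 2360209.
Converting JDN 2360209 to the tabular Islamic calendar gives 25 Dhu al-Hijjah 1162 AH.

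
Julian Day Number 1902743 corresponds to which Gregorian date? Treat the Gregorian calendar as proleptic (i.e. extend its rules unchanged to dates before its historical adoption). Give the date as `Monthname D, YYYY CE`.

JDN 2451545 is 1 Jan 2000; 1902743 is −548802 days from there.

June 6, 497 CE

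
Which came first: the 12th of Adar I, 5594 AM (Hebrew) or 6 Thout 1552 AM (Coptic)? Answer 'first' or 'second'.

first

First date → JDN 2390966; second date → JDN 2391538.
JDN 2390966 < JDN 2391538, so the first date is earlier.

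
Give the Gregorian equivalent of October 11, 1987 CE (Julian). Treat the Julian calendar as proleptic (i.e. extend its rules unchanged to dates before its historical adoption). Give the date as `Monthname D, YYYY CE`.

At this point the Julian calendar is 13 days behind the Gregorian.
11 October 1987 Julian + 13 days → 24 October 1987 Gregorian.

October 24, 1987 CE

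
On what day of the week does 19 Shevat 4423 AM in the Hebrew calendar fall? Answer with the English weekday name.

Equivalently 6 February 663 Gregorian, JDN 1963252.
JDN 1963252 mod 7 = 4, and JDN 0 was a Monday, so this is a Friday.

Friday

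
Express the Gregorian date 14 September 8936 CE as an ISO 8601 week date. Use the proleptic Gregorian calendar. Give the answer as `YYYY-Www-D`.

The weekday is Friday (ISO weekday 5).
That Friday belongs to ISO week 37 of ISO year 8936.

8936-W37-5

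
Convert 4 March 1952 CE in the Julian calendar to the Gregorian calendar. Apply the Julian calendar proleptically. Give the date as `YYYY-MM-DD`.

1952-03-17

For dates in this range the Gregorian date is 13 days ahead of the Julian.
4 March 1952 Julian + 13 days → 17 March 1952 Gregorian.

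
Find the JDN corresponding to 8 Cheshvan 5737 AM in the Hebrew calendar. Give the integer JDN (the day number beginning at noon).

Equivalently 1 November 1976 (Gregorian).
JDN 2451545 is 1 January 2000 CE (Gregorian); the target day is −8461 days from there, so JDN = 2443084.

2443084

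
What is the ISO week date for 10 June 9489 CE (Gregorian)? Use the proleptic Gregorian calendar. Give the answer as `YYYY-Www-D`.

The weekday is Monday (ISO weekday 1).
That Monday belongs to ISO week 24 of ISO year 9489.

9489-W24-1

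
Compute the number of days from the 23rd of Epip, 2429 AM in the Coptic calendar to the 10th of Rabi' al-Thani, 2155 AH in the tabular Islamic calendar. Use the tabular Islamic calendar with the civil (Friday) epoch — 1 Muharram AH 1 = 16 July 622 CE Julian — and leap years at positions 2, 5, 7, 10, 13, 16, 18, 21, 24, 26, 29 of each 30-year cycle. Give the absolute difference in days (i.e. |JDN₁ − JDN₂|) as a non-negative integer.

First date → JDN 2712179; second date → JDN 2711844.
The interval is |2712179 − 2711844| = 335 days.

335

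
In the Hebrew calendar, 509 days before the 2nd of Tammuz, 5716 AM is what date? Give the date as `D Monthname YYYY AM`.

25 Tevet 5715 AM

Counting 509 days back from JDN 2435636 reaches JDN 2435127, which is 25 Tevet 5715 AM.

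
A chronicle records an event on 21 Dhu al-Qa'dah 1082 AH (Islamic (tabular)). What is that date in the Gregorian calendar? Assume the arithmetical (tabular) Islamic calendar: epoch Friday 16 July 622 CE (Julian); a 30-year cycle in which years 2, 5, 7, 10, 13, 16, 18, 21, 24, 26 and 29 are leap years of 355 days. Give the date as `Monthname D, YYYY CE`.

Both dates share Julian Day Number 2331825; in the Gregorian calendar that is 20 March 1672 CE.

March 20, 1672 CE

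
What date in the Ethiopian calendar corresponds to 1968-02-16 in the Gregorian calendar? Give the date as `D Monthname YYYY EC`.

Julian Day Number of the source date = 2439903.
Converting JDN 2439903 to the Ethiopian calendar gives 8 Yekatit 1960 EC.

8 Yekatit 1960 EC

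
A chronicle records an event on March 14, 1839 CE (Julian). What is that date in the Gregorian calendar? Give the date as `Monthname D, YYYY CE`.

March 26, 1839 CE

For dates in this range the Gregorian date is 12 days ahead of the Julian.
14 March 1839 Julian + 12 days → 26 March 1839 Gregorian.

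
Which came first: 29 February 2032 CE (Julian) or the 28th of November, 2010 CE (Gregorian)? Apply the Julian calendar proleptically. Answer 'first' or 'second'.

second

The two dates have Julian Day Numbers 2463305 and 2455529 respectively.
Since 2455529 < 2463305, the second date comes first.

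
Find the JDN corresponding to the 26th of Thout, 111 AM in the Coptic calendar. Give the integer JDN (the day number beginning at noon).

In the proleptic Gregorian calendar the same day is 24 September 394.
JDN 2400001 is 17 November 1858 CE (Gregorian), MJD 0; the target day is −534769 days from there, so JDN = 1865232.

1865232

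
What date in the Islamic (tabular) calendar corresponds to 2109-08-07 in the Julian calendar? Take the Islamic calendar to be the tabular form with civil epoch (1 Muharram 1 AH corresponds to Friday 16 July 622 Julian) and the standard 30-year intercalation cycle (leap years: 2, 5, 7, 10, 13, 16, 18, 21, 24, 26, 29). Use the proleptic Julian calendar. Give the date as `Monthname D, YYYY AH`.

Ramadan 24, 1533 AH

Julian Day Number of the source date = 2491589.
Converting JDN 2491589 to the tabular Islamic calendar gives 24 Ramadan 1533 AH.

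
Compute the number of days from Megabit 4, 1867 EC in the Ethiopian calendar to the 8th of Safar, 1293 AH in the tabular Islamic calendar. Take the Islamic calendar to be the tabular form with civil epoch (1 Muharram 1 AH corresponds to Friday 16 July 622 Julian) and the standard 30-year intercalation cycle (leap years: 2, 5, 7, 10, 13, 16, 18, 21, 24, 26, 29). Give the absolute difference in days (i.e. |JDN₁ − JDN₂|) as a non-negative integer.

359

First date → JDN 2405960; second date → JDN 2406319.
The interval is |2405960 − 2406319| = 359 days.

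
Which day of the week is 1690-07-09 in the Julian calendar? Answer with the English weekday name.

Wednesday

Equivalently 19 July 1690 Gregorian, JDN 2338520.
Since JDN mod 7 = 2 (0 = Monday), the day is Wednesday.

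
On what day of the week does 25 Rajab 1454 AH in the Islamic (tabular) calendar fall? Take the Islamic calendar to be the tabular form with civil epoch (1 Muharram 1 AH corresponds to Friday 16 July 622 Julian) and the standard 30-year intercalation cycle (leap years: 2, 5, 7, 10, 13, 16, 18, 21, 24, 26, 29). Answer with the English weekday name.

In the Gregorian calendar this is 30 October 2032 (JDN 2463536).
JDN 2463536 mod 7 = 5, and JDN 0 was a Monday, so this is a Saturday.

Saturday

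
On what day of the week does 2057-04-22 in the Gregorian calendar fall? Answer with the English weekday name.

2472476 ≡ 6 (mod 7); counting from Monday = 0 gives Sunday.

Sunday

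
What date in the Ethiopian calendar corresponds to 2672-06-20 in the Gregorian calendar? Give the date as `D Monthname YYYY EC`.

8 Sene 2664 EC

Both dates share Julian Day Number 2697159; in the Ethiopian calendar that is 8 Sene 2664 EC.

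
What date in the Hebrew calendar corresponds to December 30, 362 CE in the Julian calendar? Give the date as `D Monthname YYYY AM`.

The source date corresponds to 31 December 362 in the proleptic Gregorian calendar (JDN 1853642).
That day falls on 27 Tevet 4123 AM in the Hebrew calendar.

27 Tevet 4123 AM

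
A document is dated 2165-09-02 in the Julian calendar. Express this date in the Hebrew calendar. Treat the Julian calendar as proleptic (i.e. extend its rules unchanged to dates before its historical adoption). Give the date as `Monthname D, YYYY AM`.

Julian Day Number of the source date = 2512069.
Converting JDN 2512069 to the Hebrew calendar gives 10 Tishrei 5926 AM.

Tishrei 10, 5926 AM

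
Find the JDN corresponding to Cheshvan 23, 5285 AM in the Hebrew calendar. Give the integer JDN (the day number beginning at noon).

2277992

Equivalently 30 October 1524 (proleptic Gregorian).
JDN 2451545 is 1 January 2000 CE (Gregorian); the target day is −173553 days from there, so JDN = 2277992.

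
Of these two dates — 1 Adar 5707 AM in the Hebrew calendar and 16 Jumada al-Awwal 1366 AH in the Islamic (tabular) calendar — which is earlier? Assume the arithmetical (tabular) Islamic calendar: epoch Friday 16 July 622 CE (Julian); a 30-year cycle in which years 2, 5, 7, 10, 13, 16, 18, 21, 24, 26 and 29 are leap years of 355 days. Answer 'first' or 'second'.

first

Converting both to JDN: 2432238 vs 2432283; the smaller is the first.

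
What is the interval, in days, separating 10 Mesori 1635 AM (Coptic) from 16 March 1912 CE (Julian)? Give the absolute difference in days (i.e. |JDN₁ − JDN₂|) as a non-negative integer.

JDN of the first date = 2422187.
JDN of the second date = 2419491.
|2419491 − 2422187| = 2696.

2696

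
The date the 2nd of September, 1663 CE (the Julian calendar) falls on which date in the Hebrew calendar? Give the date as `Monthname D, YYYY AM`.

Elul 10, 5423 AM

Julian Day Number of the source date = 2328713.
Converting JDN 2328713 to the Hebrew calendar gives 10 Elul 5423 AM.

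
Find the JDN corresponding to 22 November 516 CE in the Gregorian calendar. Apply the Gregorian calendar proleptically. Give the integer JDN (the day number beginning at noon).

JDN 2451545 is 1 January 2000 CE (Gregorian); the target day is −541694 days from there, so JDN = 1909851.

1909851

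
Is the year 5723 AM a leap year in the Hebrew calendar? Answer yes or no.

no

Hebrew year 5723 is year 4 of its 19-year Metonic cycle; leap years are at positions 3, 6, 8, 11, 14, 17, 19, so it is a common year (12 months).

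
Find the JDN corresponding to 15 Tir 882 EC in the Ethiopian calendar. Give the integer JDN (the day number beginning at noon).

2046140

Equivalently 14 January 890 (proleptic Gregorian).
JDN 2400001 is 17 November 1858 CE (Gregorian), MJD 0; the target day is −353861 days from there, so JDN = 2046140.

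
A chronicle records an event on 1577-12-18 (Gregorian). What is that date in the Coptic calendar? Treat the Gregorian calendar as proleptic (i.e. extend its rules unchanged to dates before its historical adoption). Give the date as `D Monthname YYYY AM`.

Both dates share Julian Day Number 2297399; in the Coptic calendar that is 12 Koiak 1294 AM.

12 Koiak 1294 AM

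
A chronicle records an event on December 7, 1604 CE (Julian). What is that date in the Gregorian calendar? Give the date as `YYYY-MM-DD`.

1604-12-17

The Julian–Gregorian offset here is 10 days (Julian trailing).
7 December 1604 Julian + 10 days → 17 December 1604 Gregorian.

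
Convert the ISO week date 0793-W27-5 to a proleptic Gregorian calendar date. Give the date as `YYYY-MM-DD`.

0793-07-09

ISO week 1 of 793 is the week containing the first Thursday of 793.
Week 27, day 5 (Friday) lands on 0793-07-09.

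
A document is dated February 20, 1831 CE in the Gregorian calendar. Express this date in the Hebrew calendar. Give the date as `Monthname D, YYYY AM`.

Julian Day Number of the source date = 2389869.
Converting JDN 2389869 to the Hebrew calendar gives 7 Adar 5591 AM.

Adar 7, 5591 AM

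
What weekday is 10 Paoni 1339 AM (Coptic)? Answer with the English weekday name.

In the Gregorian calendar this is 14 June 1623 (JDN 2314013).
Since JDN mod 7 = 2 (0 = Monday), the day is Wednesday.

Wednesday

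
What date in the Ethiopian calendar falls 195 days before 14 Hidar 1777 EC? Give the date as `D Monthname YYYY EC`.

Counting 195 days back from JDN 2372978 reaches JDN 2372783, which is 4 Ginbot 1776 EC.

4 Ginbot 1776 EC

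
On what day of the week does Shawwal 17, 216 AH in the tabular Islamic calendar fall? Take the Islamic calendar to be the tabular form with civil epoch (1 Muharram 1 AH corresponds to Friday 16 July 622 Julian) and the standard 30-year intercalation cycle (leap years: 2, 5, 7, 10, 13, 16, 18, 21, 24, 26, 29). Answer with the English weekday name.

Monday

Equivalently 1 December 831 Gregorian, JDN 2024911.
2024911 ≡ 0 (mod 7); counting from Monday = 0 gives Monday.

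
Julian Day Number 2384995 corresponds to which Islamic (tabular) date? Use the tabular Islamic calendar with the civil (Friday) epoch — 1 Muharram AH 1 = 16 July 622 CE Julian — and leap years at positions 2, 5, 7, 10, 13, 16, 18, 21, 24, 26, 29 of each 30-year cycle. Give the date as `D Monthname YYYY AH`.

6 Dhu al-Hijjah 1232 AH

JDN 2384995 is 17 October 1817 in the Gregorian calendar.
In the tabular Islamic calendar that day is 6 Dhu al-Hijjah 1232 AH.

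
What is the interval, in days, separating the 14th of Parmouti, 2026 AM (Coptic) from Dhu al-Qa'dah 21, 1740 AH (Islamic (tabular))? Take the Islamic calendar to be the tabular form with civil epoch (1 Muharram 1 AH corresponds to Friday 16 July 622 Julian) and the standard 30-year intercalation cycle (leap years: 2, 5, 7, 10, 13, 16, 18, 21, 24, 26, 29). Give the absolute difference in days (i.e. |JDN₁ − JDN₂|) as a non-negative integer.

First date → JDN 2564884; second date → JDN 2564999.
The interval is |2564884 − 2564999| = 115 days.

115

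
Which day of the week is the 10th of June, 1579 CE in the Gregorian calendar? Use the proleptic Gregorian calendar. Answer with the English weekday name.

Sunday

Since JDN mod 7 = 6 (0 = Monday), the day is Sunday.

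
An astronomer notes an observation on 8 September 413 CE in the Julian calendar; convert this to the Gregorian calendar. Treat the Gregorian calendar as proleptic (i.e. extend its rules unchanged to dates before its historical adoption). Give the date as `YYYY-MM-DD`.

For dates in this range the Gregorian date is 1 day ahead of the Julian.
8 September 413 Julian + 1 day → 9 September 413 Gregorian.

0413-09-09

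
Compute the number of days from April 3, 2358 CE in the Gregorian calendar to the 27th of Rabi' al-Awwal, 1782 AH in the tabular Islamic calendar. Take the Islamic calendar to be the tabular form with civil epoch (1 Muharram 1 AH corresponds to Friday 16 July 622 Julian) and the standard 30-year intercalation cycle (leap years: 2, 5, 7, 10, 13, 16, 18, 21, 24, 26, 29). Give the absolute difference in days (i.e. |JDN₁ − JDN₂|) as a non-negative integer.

2742

First date → JDN 2582394; second date → JDN 2579652.
The interval is |2582394 − 2579652| = 2742 days.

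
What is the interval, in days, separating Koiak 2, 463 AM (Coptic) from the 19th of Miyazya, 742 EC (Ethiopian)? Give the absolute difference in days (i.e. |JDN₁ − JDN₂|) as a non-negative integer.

JDN of the first date = 1993866.
JDN of the second date = 1995099.
|1995099 − 1993866| = 1233.

1233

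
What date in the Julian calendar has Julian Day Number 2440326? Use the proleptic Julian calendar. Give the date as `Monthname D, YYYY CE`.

April 1, 1969 CE

JDN 2440326 is 14 April 1969 in the Gregorian calendar.
In the Julian calendar that day is April 1, 1969 CE.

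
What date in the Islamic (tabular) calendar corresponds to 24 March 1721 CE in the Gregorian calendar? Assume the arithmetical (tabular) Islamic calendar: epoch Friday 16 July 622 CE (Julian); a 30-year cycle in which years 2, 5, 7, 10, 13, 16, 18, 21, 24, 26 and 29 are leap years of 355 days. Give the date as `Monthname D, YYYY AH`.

Jumada al-Awwal 25, 1133 AH

Julian Day Number of the source date = 2349725.
Converting JDN 2349725 to the tabular Islamic calendar gives 25 Jumada al-Awwal 1133 AH.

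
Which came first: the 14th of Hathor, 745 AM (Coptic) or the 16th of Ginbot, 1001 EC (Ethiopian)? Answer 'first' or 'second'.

First date → JDN 2096849; second date → JDN 2089726.
JDN 2089726 < JDN 2096849, so the second date is earlier.

second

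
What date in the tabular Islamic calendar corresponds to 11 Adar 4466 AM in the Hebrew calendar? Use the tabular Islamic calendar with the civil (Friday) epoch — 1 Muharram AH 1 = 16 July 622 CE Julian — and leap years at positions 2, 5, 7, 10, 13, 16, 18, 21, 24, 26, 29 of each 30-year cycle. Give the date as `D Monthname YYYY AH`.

10 Rabi' al-Awwal 87 AH

Both dates share Julian Day Number 1978984; in the tabular Islamic calendar that is 10 Rabi' al-Awwal 87 AH.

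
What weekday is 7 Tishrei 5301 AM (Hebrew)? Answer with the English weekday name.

Equivalently 18 September 1540 Gregorian, JDN 2283794.
2283794 ≡ 2 (mod 7); counting from Monday = 0 gives Wednesday.

Wednesday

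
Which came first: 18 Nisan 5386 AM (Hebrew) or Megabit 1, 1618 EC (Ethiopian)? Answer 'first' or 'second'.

second

Converting both to JDN: 2315048 vs 2315010; the smaller is the second.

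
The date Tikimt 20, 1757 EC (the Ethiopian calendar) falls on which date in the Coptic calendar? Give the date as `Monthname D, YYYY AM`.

Paopi 20, 1481 AM

Both dates share Julian Day Number 2365649; in the Coptic calendar that is 20 Paopi 1481 AM.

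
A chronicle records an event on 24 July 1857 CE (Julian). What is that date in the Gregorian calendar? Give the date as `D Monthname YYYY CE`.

5 August 1857 CE

At this point the Julian calendar is 12 days behind the Gregorian.
24 July 1857 Julian + 12 days → 5 August 1857 Gregorian.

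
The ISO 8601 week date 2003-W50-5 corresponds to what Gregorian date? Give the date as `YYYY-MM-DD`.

2003-12-12

ISO week 1 of 2003 is the week containing the first Thursday of 2003.
Week 50, day 5 (Friday) lands on 2003-12-12.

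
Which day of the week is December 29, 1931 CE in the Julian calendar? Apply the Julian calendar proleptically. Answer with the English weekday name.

This is JDN 2426718 (11 January 1932 Gregorian).
2426718 ≡ 0 (mod 7); counting from Monday = 0 gives Monday.

Monday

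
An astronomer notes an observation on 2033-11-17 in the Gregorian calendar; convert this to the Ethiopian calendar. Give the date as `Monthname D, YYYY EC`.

Both dates share Julian Day Number 2463919; in the Ethiopian calendar that is 8 Hidar 2026 EC.

Hidar 8, 2026 EC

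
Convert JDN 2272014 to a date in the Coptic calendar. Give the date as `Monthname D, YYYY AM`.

Paoni 14, 1224 AM

The proleptic Gregorian equivalent of JDN 2272014 is 18 June 1508.
In the Coptic calendar that day is Paoni 14, 1224 AM.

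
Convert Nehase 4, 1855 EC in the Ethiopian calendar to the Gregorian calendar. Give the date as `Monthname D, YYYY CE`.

August 9, 1863 CE

Julian Day Number of the source date = 2401727.
Converting JDN 2401727 to the Gregorian calendar gives 9 August 1863 CE.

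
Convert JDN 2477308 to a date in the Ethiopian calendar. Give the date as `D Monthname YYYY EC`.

JDN 2477308 is 15 July 2070 in the Gregorian calendar.
In the Ethiopian calendar that day is 8 Hamle 2062 EC.

8 Hamle 2062 EC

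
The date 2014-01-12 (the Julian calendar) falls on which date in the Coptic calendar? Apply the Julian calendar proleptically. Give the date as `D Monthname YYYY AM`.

Both dates share Julian Day Number 2456683; in the Coptic calendar that is 17 Tobi 1730 AM.

17 Tobi 1730 AM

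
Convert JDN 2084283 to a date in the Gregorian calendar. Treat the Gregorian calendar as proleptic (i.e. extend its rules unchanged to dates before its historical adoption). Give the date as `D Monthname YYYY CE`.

Counting from JDN 2299161 = 15 Oct 1582 gives an offset of -214878 days.

21 June 994 CE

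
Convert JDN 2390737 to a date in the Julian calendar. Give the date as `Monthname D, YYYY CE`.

June 25, 1833 CE

The Gregorian equivalent of JDN 2390737 is 7 July 1833.
In the Julian calendar that day is June 25, 1833 CE.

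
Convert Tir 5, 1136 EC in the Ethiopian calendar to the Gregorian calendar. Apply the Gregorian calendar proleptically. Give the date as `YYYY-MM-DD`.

1144-01-08

Julian Day Number of the source date = 2138904.
Converting JDN 2138904 to the Gregorian calendar gives 8 January 1144 CE.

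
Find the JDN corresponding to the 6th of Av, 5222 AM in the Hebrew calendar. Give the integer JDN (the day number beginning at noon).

In the proleptic Gregorian calendar the same day is 12 July 1462.
JDN 2451545 is 1 January 2000 CE (Gregorian); the target day is −196308 days from there, so JDN = 2255237.

2255237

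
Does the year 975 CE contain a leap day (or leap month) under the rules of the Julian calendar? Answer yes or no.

975 mod 4 = 3, so it is a common year in the Julian calendar.

no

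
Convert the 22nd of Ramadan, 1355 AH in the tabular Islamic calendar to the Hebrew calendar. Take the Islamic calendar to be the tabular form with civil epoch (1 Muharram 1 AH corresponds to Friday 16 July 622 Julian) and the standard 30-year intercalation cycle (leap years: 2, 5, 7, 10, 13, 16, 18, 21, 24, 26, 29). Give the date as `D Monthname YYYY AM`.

Julian Day Number of the source date = 2428509.
Converting JDN 2428509 to the Hebrew calendar gives 22 Kislev 5697 AM.

22 Kislev 5697 AM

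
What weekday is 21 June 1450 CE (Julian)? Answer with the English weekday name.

In the proleptic Gregorian calendar this is 30 June 1450 (JDN 2250842).
2250842 ≡ 6 (mod 7); counting from Monday = 0 gives Sunday.

Sunday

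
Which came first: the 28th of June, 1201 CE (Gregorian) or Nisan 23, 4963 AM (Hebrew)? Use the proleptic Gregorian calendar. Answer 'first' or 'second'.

First date → JDN 2159895; second date → JDN 2160549.
JDN 2159895 < JDN 2160549, so the first date is earlier.

first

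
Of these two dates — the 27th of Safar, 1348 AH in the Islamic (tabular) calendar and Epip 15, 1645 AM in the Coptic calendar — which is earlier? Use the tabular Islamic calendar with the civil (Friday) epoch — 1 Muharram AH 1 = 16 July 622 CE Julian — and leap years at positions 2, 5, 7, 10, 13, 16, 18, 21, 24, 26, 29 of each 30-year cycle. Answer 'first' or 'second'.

The two dates have Julian Day Numbers 2425828 and 2425815 respectively.
Since 2425815 < 2425828, the second date comes first.

second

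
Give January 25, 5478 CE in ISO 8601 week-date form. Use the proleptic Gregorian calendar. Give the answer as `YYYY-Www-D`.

5478-W04-5

The weekday is Friday (ISO weekday 5).
That Friday belongs to ISO week 4 of ISO year 5478.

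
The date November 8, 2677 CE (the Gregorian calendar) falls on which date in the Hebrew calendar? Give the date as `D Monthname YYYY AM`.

Both dates share Julian Day Number 2699126; in the Hebrew calendar that is 20 Cheshvan 6438 AM.

20 Cheshvan 6438 AM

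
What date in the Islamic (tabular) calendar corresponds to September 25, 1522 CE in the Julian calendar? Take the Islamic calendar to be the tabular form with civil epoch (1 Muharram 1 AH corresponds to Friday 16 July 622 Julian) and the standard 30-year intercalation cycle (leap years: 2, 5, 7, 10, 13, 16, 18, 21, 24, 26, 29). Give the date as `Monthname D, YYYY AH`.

Both dates share Julian Day Number 2277236; in the tabular Islamic calendar that is 4 Dhu al-Qa'dah 928 AH.

Dhu al-Qa'dah 4, 928 AH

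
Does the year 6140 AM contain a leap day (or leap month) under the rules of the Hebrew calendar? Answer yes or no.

Hebrew year 6140 is year 3 of its 19-year Metonic cycle; leap years are at positions 3, 6, 8, 11, 14, 17, 19, so it is a leap year (13 months).

yes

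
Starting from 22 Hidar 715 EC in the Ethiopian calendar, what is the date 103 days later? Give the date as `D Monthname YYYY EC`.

5 Megabit 715 EC

The starting date is JDN 1985090; 1985090 + 103 = 1985193.
JDN 1985193 corresponds to 5 Megabit 715 EC.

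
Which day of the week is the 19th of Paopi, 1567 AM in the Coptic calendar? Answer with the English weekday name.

Monday

This is JDN 2397059 (28 October 1850 Gregorian).
JDN 2397059 mod 7 = 0, and JDN 0 was a Monday, so this is a Monday.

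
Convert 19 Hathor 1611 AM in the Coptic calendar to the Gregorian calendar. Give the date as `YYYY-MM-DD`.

1894-11-27

Both dates share Julian Day Number 2413160; in the Gregorian calendar that is 27 November 1894 CE.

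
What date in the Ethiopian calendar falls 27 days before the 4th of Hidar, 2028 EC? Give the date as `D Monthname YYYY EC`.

The starting date is JDN 2464646; 2464646 − 27 = 2464619.
JDN 2464619 corresponds to 7 Tikimt 2028 EC.

7 Tikimt 2028 EC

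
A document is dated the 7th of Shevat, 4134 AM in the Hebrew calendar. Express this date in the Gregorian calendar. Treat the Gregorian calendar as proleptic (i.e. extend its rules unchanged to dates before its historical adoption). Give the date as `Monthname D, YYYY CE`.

Both dates share Julian Day Number 1857667; in the Gregorian calendar that is 7 January 374 CE.

January 7, 374 CE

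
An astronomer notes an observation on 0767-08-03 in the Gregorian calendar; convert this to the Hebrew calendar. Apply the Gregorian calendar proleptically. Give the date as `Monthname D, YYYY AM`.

Av 30, 4527 AM

Julian Day Number of the source date = 2001415.
Converting JDN 2001415 to the Hebrew calendar gives 30 Av 4527 AM.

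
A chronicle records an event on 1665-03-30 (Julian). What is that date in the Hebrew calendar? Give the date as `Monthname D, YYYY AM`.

Both dates share Julian Day Number 2329288; in the Hebrew calendar that is 24 Nisan 5425 AM.

Nisan 24, 5425 AM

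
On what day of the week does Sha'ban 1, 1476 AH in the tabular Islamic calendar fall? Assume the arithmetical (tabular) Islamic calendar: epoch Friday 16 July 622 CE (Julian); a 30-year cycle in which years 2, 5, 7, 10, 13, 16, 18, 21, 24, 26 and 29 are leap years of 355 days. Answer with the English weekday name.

Wednesday

In the Gregorian calendar this is 11 March 2054 (JDN 2471338).
Since JDN mod 7 = 2 (0 = Monday), the day is Wednesday.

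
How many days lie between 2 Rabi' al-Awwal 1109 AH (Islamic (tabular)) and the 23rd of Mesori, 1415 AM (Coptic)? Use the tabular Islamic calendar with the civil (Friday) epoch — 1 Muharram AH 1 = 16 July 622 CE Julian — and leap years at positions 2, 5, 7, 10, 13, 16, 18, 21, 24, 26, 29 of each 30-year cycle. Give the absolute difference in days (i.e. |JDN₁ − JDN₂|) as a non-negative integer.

First date → JDN 2341138; second date → JDN 2341845.
The interval is |2341138 − 2341845| = 707 days.

707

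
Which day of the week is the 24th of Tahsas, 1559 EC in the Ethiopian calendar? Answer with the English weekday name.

Friday

Equivalently 30 December 1566 Gregorian, JDN 2293393.
2293393 ≡ 4 (mod 7); counting from Monday = 0 gives Friday.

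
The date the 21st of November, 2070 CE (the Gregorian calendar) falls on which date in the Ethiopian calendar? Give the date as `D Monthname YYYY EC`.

12 Hidar 2063 EC

Both dates share Julian Day Number 2477437; in the Ethiopian calendar that is 12 Hidar 2063 EC.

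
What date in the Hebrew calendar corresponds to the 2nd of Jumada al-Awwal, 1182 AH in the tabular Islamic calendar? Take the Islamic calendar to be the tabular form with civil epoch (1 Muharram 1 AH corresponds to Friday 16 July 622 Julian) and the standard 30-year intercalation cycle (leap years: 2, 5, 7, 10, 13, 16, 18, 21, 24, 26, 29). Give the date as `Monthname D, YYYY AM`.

Tishrei 3, 5529 AM

Both dates share Julian Day Number 2367066; in the Hebrew calendar that is 3 Tishrei 5529 AM.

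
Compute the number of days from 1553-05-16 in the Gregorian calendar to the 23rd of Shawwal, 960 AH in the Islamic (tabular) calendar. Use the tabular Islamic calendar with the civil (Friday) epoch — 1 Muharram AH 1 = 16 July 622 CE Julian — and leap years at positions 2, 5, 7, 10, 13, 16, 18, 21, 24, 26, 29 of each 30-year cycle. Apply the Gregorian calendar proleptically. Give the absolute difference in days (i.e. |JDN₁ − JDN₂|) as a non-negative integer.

JDN of the first date = 2288417.
JDN of the second date = 2288566.
|2288566 − 2288417| = 149.

149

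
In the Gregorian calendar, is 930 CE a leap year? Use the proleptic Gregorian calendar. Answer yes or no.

930 is not divisible by 4, so it is a common year.

no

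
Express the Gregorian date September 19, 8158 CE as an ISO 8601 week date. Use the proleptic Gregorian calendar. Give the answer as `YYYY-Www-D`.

8158-W38-2

The weekday is Tuesday (ISO weekday 2).
That Tuesday belongs to ISO week 38 of ISO year 8158.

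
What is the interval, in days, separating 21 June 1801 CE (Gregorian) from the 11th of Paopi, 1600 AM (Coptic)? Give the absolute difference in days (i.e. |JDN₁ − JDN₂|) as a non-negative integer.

30072

First date → JDN 2379033; second date → JDN 2409105.
The interval is |2379033 − 2409105| = 30072 days.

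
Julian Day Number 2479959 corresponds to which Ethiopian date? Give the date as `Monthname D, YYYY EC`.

Tikimt 7, 2070 EC

The Gregorian equivalent of JDN 2479959 is 17 October 2077.
In the Ethiopian calendar that day is Tikimt 7, 2070 EC.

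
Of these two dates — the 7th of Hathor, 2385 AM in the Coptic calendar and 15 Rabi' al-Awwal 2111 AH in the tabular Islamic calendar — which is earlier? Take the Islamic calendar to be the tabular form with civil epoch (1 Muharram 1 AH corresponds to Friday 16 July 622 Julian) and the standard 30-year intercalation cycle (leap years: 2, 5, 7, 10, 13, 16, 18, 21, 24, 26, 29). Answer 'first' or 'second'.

First date → JDN 2695852; second date → JDN 2696227.
JDN 2695852 < JDN 2696227, so the first date is earlier.

first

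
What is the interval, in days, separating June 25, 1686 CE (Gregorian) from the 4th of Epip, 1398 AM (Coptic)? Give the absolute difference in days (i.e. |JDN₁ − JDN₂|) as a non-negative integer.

First date → JDN 2337035; second date → JDN 2335587.
The interval is |2337035 − 2335587| = 1448 days.

1448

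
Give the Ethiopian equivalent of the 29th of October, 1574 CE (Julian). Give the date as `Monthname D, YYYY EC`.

Hidar 2, 1567 EC

Julian Day Number of the source date = 2296263.
Converting JDN 2296263 to the Ethiopian calendar gives 2 Hidar 1567 EC.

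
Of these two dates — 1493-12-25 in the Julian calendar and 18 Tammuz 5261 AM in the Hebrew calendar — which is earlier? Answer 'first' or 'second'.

first

The two dates have Julian Day Numbers 2266735 and 2269483 respectively.
Since 2266735 < 2269483, the first date comes first.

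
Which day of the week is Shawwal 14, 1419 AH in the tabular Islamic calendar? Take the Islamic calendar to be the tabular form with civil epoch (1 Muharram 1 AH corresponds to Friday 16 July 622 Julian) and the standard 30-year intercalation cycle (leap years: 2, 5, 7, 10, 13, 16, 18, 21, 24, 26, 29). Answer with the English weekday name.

Monday

Equivalently 1 February 1999 Gregorian, JDN 2451211.
2451211 ≡ 0 (mod 7); counting from Monday = 0 gives Monday.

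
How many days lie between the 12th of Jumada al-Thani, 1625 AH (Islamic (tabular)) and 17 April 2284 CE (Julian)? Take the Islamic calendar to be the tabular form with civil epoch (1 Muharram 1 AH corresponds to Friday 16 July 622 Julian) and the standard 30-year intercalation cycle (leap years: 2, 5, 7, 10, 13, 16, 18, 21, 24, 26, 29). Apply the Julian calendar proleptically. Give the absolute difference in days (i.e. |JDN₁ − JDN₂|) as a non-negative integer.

31306

First date → JDN 2524090; second date → JDN 2555396.
The interval is |2524090 − 2555396| = 31306 days.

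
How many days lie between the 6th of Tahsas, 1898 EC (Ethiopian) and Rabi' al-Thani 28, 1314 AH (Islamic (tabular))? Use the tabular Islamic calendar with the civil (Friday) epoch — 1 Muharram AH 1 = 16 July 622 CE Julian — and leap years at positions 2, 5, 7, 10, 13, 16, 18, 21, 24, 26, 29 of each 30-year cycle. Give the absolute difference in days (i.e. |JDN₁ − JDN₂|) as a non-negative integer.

3356

First date → JDN 2417195; second date → JDN 2413839.
The interval is |2417195 − 2413839| = 3356 days.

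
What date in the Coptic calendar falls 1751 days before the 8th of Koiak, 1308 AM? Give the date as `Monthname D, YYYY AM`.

JDN of the 8th of Koiak, 1308 AM = 2302509.
2302509 − 1751 = 2300758.
JDN 2300758 in the Coptic calendar is Meshir 24, 1303 AM.

Meshir 24, 1303 AM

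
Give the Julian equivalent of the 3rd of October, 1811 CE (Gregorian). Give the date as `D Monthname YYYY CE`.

21 September 1811 CE

For dates in this range the Gregorian date is 12 days ahead of the Julian.
3 October 1811 Gregorian − 12 days → 21 September 1811 Julian.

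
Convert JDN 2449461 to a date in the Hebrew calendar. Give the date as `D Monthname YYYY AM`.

7 Iyar 5754 AM

JDN 2449461 is 18 April 1994 in the Gregorian calendar.
In the Hebrew calendar that day is 7 Iyar 5754 AM.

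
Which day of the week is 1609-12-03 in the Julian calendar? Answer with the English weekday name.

Sunday

In the Gregorian calendar this is 13 December 1609 (JDN 2309082).
Since JDN mod 7 = 6 (0 = Monday), the day is Sunday.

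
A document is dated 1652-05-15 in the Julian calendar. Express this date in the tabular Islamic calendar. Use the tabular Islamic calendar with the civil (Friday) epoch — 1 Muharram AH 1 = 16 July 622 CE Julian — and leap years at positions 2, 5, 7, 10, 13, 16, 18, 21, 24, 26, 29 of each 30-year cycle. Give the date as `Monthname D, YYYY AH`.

Jumada al-Thani 16, 1062 AH

Both dates share Julian Day Number 2324586; in the tabular Islamic calendar that is 16 Jumada al-Thani 1062 AH.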